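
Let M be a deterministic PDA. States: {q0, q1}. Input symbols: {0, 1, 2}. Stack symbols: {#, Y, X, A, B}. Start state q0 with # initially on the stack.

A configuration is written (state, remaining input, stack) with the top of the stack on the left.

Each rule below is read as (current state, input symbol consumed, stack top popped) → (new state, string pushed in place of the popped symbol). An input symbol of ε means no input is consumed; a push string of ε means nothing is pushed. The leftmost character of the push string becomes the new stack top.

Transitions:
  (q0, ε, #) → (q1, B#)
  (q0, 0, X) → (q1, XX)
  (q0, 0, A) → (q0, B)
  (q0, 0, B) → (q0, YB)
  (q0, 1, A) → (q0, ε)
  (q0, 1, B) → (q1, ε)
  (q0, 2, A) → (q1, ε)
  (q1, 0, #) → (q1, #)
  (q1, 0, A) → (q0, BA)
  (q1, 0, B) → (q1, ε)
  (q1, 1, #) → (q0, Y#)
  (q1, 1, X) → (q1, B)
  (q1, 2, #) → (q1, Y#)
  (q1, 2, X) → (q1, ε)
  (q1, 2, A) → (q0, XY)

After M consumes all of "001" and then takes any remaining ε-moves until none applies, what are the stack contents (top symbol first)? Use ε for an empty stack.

Y#

(q0, 001, #) ⊢ (q1, 001, B#) ⊢ (q1, 01, #) ⊢ (q1, 1, #) ⊢ (q0, ε, Y#)
All input consumed in state q0 with stack Y#.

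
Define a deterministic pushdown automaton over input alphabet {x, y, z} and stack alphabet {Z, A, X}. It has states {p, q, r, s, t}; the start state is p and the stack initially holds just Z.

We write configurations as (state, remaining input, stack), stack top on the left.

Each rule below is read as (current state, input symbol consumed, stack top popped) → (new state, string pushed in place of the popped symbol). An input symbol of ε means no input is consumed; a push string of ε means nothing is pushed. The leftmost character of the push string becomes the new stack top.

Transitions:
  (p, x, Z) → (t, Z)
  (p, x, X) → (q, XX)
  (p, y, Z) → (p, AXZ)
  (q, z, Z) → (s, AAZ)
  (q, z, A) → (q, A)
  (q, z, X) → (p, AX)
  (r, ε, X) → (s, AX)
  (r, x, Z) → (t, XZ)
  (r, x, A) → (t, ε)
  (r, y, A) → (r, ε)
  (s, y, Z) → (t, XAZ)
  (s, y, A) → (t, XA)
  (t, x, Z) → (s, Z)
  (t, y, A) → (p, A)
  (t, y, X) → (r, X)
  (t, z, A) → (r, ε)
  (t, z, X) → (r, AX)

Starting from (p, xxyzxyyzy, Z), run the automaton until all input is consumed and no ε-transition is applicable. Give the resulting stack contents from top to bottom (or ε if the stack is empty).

(p, xxyzxyyzy, Z)
  read x, top Z: go to t, push Z → (t, xyzxyyzy, Z)
  read x, top Z: go to s, push Z → (s, yzxyyzy, Z)
  read y, top Z: go to t, push XAZ → (t, zxyyzy, XAZ)
  read z, top X: go to r, push AX → (r, xyyzy, AXAZ)
  read x, top A: go to t, push ε → (t, yyzy, XAZ)
  read y, top X: go to r, push X → (r, yzy, XAZ)
  ε-move, top X: go to s, push AX → (s, yzy, AXAZ)
  read y, top A: go to t, push XA → (t, zy, XAXAZ)
  read z, top X: go to r, push AX → (r, y, AXAXAZ)
  read y, top A: go to r, push ε → (r, ε, XAXAZ)
  ε-move, top X: go to s, push AX → (s, ε, AXAXAZ)
All input consumed in state s with stack AXAXAZ.

AXAXAZ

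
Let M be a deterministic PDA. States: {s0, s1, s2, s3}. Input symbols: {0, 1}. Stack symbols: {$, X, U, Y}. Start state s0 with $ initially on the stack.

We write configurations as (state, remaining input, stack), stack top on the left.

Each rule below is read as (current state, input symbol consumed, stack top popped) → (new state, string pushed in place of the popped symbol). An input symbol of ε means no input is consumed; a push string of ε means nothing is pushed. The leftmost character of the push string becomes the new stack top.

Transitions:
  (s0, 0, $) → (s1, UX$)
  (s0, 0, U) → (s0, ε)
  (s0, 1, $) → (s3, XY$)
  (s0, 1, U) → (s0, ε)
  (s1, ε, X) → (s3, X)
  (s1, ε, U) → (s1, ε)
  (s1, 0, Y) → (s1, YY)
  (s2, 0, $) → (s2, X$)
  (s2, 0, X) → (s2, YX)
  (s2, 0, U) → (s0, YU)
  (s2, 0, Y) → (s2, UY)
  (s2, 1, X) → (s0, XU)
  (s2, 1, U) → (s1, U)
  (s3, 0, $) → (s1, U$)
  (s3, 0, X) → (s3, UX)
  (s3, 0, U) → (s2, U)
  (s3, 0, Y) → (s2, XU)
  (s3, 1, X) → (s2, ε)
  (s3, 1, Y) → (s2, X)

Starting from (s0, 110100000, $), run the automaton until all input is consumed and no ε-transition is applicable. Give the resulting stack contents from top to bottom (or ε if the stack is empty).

YYYYYY$

(s0, 110100000, $)
  read 1, top $: go to s3, push XY$ → (s3, 10100000, XY$)
  read 1, top X: go to s2, push ε → (s2, 0100000, Y$)
  read 0, top Y: go to s2, push UY → (s2, 100000, UY$)
  read 1, top U: go to s1, push U → (s1, 00000, UY$)
  ε-move, top U: go to s1, push ε → (s1, 00000, Y$)
  read 0, top Y: go to s1, push YY → (s1, 0000, YY$)
  read 0, top Y: go to s1, push YY → (s1, 000, YYY$)
  read 0, top Y: go to s1, push YY → (s1, 00, YYYY$)
  read 0, top Y: go to s1, push YY → (s1, 0, YYYYY$)
  read 0, top Y: go to s1, push YY → (s1, ε, YYYYYY$)
All input consumed in state s1 with stack YYYYYY$.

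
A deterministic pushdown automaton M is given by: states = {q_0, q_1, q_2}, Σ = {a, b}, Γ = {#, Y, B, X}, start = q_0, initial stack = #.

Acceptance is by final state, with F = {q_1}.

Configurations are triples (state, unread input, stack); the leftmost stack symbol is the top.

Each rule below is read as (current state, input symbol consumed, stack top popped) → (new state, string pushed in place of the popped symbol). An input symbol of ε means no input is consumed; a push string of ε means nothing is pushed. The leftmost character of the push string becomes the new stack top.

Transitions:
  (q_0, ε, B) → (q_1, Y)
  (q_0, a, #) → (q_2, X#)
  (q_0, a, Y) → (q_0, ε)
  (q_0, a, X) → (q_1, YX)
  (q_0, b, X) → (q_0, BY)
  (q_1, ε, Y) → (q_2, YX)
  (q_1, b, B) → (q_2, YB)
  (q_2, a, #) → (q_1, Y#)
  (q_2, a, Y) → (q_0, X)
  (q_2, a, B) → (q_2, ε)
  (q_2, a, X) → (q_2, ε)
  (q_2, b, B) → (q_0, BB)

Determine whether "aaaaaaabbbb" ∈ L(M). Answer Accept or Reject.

Reject

(q_0, aaaaaaabbbb, #) ⊢ (q_2, aaaaaabbbb, X#) ⊢ (q_2, aaaaabbbb, #) ⊢ (q_1, aaaabbbb, Y#) ⊢ (q_2, aaaabbbb, YX#) ⊢ (q_0, aaabbbb, XX#) ⊢ (q_1, aabbbb, YXX#) ⊢ (q_2, aabbbb, YXXX#) ⊢ (q_0, abbbb, XXXX#) ⊢ (q_1, bbbb, YXXXX#) ⊢ (q_2, bbbb, YXXXXX#)
No transition applies at (q_2, bbbb, YXXXXX#); input not fully consumed.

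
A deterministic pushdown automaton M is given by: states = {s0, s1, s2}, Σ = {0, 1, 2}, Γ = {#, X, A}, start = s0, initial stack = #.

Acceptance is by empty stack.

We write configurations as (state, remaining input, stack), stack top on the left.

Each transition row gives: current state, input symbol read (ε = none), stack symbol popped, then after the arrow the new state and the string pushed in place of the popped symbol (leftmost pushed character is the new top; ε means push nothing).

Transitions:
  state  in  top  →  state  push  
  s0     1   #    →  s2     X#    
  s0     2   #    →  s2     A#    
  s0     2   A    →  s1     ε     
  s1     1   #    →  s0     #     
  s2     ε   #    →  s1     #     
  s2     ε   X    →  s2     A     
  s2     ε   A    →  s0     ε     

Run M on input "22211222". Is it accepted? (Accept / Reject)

(s0, 22211222, #) ⊢ (s2, 2211222, A#) ⊢ (s0, 2211222, #) ⊢ (s2, 211222, A#) ⊢ (s0, 211222, #) ⊢ (s2, 11222, A#) ⊢ (s0, 11222, #) ⊢ (s2, 1222, X#) ⊢ (s2, 1222, A#) ⊢ (s0, 1222, #) ⊢ (s2, 222, X#) ⊢ (s2, 222, A#) ⊢ (s0, 222, #) ⊢ (s2, 22, A#) ⊢ (s0, 22, #) ⊢ (s2, 2, A#) ⊢ (s0, 2, #) ⊢ (s2, ε, A#) ⊢ (s0, ε, #)
All input consumed; stack is #, not empty, and no further ε-move applies.

Reject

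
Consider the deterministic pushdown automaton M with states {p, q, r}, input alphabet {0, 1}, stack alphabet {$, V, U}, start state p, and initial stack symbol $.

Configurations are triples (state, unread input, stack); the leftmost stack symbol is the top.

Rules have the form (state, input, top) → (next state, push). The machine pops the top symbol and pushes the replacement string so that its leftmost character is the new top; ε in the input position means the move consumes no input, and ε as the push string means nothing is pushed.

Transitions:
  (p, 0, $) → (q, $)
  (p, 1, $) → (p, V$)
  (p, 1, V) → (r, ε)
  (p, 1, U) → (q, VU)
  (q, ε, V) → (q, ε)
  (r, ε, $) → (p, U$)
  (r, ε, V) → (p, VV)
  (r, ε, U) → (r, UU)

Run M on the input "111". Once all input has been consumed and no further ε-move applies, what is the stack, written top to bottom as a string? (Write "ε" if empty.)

U$

(p, 111, $)
  read 1, top $: go to p, push V$ → (p, 11, V$)
  read 1, top V: go to r, push ε → (r, 1, $)
  ε-move, top $: go to p, push U$ → (p, 1, U$)
  read 1, top U: go to q, push VU → (q, ε, VU$)
  ε-move, top V: go to q, push ε → (q, ε, U$)
All input consumed in state q with stack U$.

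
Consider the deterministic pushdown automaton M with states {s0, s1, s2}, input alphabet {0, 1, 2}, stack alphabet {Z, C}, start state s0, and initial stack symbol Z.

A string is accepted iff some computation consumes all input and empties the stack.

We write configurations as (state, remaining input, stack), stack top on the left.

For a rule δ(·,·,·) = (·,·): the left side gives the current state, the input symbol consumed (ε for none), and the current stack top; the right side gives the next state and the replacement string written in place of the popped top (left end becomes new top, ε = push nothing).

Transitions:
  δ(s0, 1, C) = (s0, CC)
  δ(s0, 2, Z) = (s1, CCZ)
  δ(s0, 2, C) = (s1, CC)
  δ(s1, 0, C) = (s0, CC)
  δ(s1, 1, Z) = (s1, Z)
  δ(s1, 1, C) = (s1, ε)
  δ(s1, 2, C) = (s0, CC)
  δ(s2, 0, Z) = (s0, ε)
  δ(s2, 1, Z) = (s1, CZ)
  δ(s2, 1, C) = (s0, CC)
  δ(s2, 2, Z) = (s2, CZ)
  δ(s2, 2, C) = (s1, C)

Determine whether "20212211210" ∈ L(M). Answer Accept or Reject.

(s0, 20212211210, Z)
  read 2, top Z: go to s1, push CCZ → (s1, 0212211210, CCZ)
  read 0, top C: go to s0, push CC → (s0, 212211210, CCCZ)
  read 2, top C: go to s1, push CC → (s1, 12211210, CCCCZ)
  read 1, top C: go to s1, push ε → (s1, 2211210, CCCZ)
  read 2, top C: go to s0, push CC → (s0, 211210, CCCCZ)
  read 2, top C: go to s1, push CC → (s1, 11210, CCCCCZ)
  read 1, top C: go to s1, push ε → (s1, 1210, CCCCZ)
  read 1, top C: go to s1, push ε → (s1, 210, CCCZ)
  read 2, top C: go to s0, push CC → (s0, 10, CCCCZ)
  read 1, top C: go to s0, push CC → (s0, 0, CCCCCZ)
No transition applies at (s0, 0, CCCCCZ); input not fully consumed.

Reject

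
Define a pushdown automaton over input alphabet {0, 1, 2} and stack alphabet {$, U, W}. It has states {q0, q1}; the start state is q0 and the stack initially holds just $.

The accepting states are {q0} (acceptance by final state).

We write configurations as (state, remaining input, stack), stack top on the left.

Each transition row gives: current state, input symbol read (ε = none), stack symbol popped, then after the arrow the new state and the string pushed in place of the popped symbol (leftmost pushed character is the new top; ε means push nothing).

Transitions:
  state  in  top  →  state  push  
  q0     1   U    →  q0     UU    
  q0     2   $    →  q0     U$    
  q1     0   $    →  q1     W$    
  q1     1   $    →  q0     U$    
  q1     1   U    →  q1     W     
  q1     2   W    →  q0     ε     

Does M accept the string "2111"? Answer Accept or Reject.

One accepting computation: (q0, 2111, $) ⊢ (q0, 111, U$) ⊢ (q0, 11, UU$) ⊢ (q0, 1, UUU$) ⊢ (q0, ε, UUUU$)
All input consumed and state q0 ∈ F.

Accept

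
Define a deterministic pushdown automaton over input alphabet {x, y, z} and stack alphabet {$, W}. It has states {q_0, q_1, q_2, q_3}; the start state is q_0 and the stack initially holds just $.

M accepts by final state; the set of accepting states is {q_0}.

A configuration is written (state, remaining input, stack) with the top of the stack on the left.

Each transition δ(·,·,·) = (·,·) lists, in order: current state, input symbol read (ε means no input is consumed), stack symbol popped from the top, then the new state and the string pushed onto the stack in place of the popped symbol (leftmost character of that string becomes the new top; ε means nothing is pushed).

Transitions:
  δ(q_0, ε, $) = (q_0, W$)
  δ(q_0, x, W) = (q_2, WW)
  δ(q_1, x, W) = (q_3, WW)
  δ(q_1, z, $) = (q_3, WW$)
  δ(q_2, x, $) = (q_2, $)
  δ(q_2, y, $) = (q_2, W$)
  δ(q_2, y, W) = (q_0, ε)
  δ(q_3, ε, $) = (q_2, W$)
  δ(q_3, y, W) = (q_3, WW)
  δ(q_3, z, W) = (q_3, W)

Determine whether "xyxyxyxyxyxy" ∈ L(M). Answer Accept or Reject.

Accept

(q_0, xyxyxyxyxyxy, $)
  ε-move, top $: go to q_0, push W$ → (q_0, xyxyxyxyxyxy, W$)
  read x, top W: go to q_2, push WW → (q_2, yxyxyxyxyxy, WW$)
  read y, top W: go to q_0, push ε → (q_0, xyxyxyxyxy, W$)
  read x, top W: go to q_2, push WW → (q_2, yxyxyxyxy, WW$)
  read y, top W: go to q_0, push ε → (q_0, xyxyxyxy, W$)
  read x, top W: go to q_2, push WW → (q_2, yxyxyxy, WW$)
  read y, top W: go to q_0, push ε → (q_0, xyxyxy, W$)
  read x, top W: go to q_2, push WW → (q_2, yxyxy, WW$)
  read y, top W: go to q_0, push ε → (q_0, xyxy, W$)
  read x, top W: go to q_2, push WW → (q_2, yxy, WW$)
  read y, top W: go to q_0, push ε → (q_0, xy, W$)
  read x, top W: go to q_2, push WW → (q_2, y, WW$)
  read y, top W: go to q_0, push ε → (q_0, ε, W$)
All input consumed; state q_0 ∈ F.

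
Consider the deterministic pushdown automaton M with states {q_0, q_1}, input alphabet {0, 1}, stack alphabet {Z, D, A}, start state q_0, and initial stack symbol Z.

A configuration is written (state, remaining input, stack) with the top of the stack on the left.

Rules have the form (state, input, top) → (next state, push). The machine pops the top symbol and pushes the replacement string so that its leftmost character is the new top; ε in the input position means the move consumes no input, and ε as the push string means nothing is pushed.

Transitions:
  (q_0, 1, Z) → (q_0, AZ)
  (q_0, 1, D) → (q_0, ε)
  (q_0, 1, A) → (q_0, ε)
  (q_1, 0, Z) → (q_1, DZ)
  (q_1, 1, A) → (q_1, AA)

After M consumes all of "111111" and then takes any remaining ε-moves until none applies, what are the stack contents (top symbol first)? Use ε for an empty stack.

(q_0, 111111, Z) ⊢ (q_0, 11111, AZ) ⊢ (q_0, 1111, Z) ⊢ (q_0, 111, AZ) ⊢ (q_0, 11, Z) ⊢ (q_0, 1, AZ) ⊢ (q_0, ε, Z)
All input consumed in state q_0 with stack Z.

Z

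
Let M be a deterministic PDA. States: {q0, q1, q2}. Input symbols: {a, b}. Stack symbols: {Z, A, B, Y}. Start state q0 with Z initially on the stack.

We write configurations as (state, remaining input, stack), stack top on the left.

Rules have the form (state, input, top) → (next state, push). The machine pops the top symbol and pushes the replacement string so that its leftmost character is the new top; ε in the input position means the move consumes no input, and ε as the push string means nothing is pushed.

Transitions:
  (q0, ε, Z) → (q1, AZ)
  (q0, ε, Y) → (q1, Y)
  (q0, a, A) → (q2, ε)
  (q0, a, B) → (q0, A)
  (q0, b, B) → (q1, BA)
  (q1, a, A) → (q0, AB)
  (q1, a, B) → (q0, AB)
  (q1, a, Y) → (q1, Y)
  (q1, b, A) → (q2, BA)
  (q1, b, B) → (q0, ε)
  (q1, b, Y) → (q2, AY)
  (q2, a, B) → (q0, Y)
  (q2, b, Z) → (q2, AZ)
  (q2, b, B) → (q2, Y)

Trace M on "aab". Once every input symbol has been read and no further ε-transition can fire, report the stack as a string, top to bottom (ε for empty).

YZ

(q0, aab, Z) ⊢ (q1, aab, AZ) ⊢ (q0, ab, ABZ) ⊢ (q2, b, BZ) ⊢ (q2, ε, YZ)
All input consumed in state q2 with stack YZ.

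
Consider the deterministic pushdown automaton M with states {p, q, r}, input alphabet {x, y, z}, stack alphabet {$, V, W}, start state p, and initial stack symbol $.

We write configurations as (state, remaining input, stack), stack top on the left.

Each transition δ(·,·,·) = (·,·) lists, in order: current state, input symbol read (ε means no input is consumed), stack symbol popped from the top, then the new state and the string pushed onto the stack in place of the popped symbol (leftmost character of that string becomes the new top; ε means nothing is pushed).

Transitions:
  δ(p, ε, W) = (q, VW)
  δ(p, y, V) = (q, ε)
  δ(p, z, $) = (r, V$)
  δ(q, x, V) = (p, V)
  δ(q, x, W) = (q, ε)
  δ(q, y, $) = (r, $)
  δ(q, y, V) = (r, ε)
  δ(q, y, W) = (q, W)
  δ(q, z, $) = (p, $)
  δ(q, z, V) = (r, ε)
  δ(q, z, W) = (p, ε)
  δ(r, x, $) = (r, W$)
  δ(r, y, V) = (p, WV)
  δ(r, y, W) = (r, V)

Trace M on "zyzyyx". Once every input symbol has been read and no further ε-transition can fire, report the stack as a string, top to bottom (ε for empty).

VWVV$

(p, zyzyyx, $) ⊢ (r, yzyyx, V$) ⊢ (p, zyyx, WV$) ⊢ (q, zyyx, VWV$) ⊢ (r, yyx, WV$) ⊢ (r, yx, VV$) ⊢ (p, x, WVV$) ⊢ (q, x, VWVV$) ⊢ (p, ε, VWVV$)
All input consumed in state p with stack VWVV$.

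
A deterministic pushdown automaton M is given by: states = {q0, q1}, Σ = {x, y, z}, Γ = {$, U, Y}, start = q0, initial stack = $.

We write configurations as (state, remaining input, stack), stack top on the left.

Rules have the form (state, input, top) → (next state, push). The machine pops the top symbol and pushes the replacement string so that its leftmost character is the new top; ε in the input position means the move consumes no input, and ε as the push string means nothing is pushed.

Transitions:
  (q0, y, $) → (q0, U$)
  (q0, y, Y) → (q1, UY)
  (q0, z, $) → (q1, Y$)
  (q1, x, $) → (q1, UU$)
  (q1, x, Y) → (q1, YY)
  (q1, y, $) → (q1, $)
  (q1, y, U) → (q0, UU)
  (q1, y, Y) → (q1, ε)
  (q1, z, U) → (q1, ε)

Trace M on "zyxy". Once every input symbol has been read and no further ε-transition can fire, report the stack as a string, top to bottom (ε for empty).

(q0, zyxy, $)
  read z, top $: go to q1, push Y$ → (q1, yxy, Y$)
  read y, top Y: go to q1, push ε → (q1, xy, $)
  read x, top $: go to q1, push UU$ → (q1, y, UU$)
  read y, top U: go to q0, push UU → (q0, ε, UUU$)
All input consumed in state q0 with stack UUU$.

UUU$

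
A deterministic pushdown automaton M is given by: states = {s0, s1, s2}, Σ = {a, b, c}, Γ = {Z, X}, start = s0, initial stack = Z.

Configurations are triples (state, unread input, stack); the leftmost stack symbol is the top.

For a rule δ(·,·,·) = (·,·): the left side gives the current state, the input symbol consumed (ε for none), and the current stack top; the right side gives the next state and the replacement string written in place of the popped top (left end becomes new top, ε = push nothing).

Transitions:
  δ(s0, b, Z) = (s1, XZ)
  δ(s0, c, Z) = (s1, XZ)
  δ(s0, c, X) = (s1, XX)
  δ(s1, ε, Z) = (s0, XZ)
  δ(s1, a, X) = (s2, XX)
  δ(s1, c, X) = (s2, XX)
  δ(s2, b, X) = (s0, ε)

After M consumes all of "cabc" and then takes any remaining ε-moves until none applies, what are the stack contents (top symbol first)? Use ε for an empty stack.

XXZ

(s0, cabc, Z)
  read c, top Z: go to s1, push XZ → (s1, abc, XZ)
  read a, top X: go to s2, push XX → (s2, bc, XXZ)
  read b, top X: go to s0, push ε → (s0, c, XZ)
  read c, top X: go to s1, push XX → (s1, ε, XXZ)
All input consumed in state s1 with stack XXZ.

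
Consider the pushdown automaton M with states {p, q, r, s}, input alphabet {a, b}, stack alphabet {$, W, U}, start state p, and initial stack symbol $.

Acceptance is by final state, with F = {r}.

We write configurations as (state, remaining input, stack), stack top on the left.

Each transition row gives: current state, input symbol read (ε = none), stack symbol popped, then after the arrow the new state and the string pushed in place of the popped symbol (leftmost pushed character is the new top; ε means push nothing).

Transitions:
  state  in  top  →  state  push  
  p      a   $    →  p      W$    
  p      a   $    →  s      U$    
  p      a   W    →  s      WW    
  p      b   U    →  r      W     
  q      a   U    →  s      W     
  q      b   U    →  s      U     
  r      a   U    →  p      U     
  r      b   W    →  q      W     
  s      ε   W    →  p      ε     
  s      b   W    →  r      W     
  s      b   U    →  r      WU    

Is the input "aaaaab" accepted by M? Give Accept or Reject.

Accept

One accepting computation: (p, aaaaab, $) ⊢ (p, aaaab, W$) ⊢ (s, aaab, WW$) ⊢ (p, aaab, W$) ⊢ (s, aab, WW$) ⊢ (p, aab, W$) ⊢ (s, ab, WW$) ⊢ (p, ab, W$) ⊢ (s, b, WW$) ⊢ (r, ε, WW$)
All input consumed and state r ∈ F.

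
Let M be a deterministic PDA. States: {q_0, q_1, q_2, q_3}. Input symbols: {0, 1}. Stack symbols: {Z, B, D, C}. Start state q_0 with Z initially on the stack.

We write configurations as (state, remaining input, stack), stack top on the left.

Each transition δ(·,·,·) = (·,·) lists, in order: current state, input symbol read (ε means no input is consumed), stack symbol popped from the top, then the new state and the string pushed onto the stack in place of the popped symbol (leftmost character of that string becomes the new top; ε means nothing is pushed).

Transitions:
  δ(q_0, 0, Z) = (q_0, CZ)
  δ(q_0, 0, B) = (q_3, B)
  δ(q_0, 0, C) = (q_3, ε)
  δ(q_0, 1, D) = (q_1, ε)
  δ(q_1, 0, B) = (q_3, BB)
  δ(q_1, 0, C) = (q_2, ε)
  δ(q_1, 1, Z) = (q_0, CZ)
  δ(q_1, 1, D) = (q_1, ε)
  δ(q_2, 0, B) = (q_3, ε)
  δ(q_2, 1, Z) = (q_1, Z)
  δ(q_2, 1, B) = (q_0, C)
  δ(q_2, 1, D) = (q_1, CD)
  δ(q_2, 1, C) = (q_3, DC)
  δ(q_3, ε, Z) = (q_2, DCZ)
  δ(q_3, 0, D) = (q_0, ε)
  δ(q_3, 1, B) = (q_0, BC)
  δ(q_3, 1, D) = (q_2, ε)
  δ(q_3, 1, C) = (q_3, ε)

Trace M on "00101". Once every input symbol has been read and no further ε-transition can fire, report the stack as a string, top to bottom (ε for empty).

CDCZ

(q_0, 00101, Z)
  read 0, top Z: go to q_0, push CZ → (q_0, 0101, CZ)
  read 0, top C: go to q_3, push ε → (q_3, 101, Z)
  ε-move, top Z: go to q_2, push DCZ → (q_2, 101, DCZ)
  read 1, top D: go to q_1, push CD → (q_1, 01, CDCZ)
  read 0, top C: go to q_2, push ε → (q_2, 1, DCZ)
  read 1, top D: go to q_1, push CD → (q_1, ε, CDCZ)
All input consumed in state q_1 with stack CDCZ.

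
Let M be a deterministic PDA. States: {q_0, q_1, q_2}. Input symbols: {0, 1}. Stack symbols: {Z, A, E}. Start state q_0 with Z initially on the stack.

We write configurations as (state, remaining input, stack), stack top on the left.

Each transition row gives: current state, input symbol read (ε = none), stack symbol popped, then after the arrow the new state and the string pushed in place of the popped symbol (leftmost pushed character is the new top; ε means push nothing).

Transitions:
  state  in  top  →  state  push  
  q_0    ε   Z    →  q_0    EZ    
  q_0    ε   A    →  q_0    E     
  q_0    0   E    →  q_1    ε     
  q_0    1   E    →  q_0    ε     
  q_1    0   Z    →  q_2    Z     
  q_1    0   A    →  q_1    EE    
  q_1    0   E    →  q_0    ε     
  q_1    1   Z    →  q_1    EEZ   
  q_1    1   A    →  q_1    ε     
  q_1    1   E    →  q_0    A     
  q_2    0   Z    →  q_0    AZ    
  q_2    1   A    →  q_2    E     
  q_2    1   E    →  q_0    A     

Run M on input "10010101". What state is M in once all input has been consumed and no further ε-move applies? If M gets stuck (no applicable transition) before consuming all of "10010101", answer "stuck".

(q_0, 10010101, Z)
  ε-move, top Z: go to q_0, push EZ → (q_0, 10010101, EZ)
  read 1, top E: go to q_0, push ε → (q_0, 0010101, Z)
  ε-move, top Z: go to q_0, push EZ → (q_0, 0010101, EZ)
  read 0, top E: go to q_1, push ε → (q_1, 010101, Z)
  read 0, top Z: go to q_2, push Z → (q_2, 10101, Z)
No transition for (q_2, 1, top Z); M blocks with input 10101 remaining.

stuck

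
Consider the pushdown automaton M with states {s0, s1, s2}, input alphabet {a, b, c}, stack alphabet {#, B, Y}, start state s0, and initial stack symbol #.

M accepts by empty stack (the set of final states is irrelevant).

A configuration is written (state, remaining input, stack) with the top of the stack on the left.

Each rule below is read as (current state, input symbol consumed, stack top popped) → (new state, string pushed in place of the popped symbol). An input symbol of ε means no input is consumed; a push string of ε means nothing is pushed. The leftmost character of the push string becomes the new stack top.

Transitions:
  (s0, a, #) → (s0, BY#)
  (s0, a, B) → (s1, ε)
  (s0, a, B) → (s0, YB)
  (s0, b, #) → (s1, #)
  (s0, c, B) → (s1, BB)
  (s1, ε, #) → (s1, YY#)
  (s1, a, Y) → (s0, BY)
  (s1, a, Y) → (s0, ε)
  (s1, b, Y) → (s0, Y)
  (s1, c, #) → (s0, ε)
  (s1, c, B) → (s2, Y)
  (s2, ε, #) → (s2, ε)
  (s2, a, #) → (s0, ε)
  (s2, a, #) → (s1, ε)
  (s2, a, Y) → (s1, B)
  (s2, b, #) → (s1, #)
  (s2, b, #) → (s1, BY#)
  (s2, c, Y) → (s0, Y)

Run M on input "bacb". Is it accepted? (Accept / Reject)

Reject

No computation consumes all input and empties the stack.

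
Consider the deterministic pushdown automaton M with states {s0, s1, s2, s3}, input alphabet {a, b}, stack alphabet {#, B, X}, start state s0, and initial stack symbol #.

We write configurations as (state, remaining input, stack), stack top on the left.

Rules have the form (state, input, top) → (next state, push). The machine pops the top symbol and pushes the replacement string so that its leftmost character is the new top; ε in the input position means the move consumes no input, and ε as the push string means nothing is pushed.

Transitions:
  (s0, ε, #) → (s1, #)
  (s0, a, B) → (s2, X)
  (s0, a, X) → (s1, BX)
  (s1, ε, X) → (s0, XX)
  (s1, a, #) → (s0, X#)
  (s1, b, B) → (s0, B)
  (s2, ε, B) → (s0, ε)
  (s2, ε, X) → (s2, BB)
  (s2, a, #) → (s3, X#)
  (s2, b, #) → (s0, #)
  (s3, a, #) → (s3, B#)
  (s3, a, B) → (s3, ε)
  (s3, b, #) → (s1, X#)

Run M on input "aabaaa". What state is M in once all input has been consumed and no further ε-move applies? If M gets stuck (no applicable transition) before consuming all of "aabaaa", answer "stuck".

(s0, aabaaa, #)
  ε-move, top #: go to s1, push # → (s1, aabaaa, #)
  read a, top #: go to s0, push X# → (s0, abaaa, X#)
  read a, top X: go to s1, push BX → (s1, baaa, BX#)
  read b, top B: go to s0, push B → (s0, aaa, BX#)
  read a, top B: go to s2, push X → (s2, aa, XX#)
  ε-move, top X: go to s2, push BB → (s2, aa, BBX#)
  ε-move, top B: go to s0, push ε → (s0, aa, BX#)
  read a, top B: go to s2, push X → (s2, a, XX#)
  ε-move, top X: go to s2, push BB → (s2, a, BBX#)
  ε-move, top B: go to s0, push ε → (s0, a, BX#)
  read a, top B: go to s2, push X → (s2, ε, XX#)
  ε-move, top X: go to s2, push BB → (s2, ε, BBX#)
  ε-move, top B: go to s0, push ε → (s0, ε, BX#)
All input consumed; M is in state s0.

s0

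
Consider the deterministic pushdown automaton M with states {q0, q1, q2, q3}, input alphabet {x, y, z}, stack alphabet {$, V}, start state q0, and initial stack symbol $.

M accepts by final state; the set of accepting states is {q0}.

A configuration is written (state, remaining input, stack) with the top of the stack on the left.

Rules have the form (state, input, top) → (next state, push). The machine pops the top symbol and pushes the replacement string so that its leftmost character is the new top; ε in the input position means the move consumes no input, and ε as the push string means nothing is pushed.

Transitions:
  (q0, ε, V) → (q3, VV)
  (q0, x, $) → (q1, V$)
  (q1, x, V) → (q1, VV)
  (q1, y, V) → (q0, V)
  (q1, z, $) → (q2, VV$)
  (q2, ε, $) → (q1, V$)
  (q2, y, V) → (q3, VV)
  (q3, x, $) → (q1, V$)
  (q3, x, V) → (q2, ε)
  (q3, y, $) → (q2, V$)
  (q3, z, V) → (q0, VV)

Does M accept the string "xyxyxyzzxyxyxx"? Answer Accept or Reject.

(q0, xyxyxyzzxyxyxx, $)
  read x, top $: go to q1, push V$ → (q1, yxyxyzzxyxyxx, V$)
  read y, top V: go to q0, push V → (q0, xyxyzzxyxyxx, V$)
  ε-move, top V: go to q3, push VV → (q3, xyxyzzxyxyxx, VV$)
  read x, top V: go to q2, push ε → (q2, yxyzzxyxyxx, V$)
  read y, top V: go to q3, push VV → (q3, xyzzxyxyxx, VV$)
  read x, top V: go to q2, push ε → (q2, yzzxyxyxx, V$)
  read y, top V: go to q3, push VV → (q3, zzxyxyxx, VV$)
  read z, top V: go to q0, push VV → (q0, zxyxyxx, VVV$)
  ε-move, top V: go to q3, push VV → (q3, zxyxyxx, VVVV$)
  read z, top V: go to q0, push VV → (q0, xyxyxx, VVVVV$)
  ε-move, top V: go to q3, push VV → (q3, xyxyxx, VVVVVV$)
  read x, top V: go to q2, push ε → (q2, yxyxx, VVVVV$)
  read y, top V: go to q3, push VV → (q3, xyxx, VVVVVV$)
  read x, top V: go to q2, push ε → (q2, yxx, VVVVV$)
  read y, top V: go to q3, push VV → (q3, xx, VVVVVV$)
  read x, top V: go to q2, push ε → (q2, x, VVVVV$)
No transition applies at (q2, x, VVVVV$); input not fully consumed.

Reject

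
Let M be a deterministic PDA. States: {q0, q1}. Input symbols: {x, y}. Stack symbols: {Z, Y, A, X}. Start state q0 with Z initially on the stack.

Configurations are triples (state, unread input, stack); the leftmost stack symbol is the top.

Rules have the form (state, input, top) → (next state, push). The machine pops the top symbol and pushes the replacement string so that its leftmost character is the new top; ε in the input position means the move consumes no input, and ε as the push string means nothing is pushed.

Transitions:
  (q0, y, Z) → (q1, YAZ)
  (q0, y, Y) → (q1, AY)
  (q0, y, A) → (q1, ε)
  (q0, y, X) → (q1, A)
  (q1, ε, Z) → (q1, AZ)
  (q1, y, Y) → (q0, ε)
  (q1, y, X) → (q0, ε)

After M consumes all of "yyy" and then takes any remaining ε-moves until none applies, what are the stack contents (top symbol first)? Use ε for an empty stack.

(q0, yyy, Z)
  read y, top Z: go to q1, push YAZ → (q1, yy, YAZ)
  read y, top Y: go to q0, push ε → (q0, y, AZ)
  read y, top A: go to q1, push ε → (q1, ε, Z)
  ε-move, top Z: go to q1, push AZ → (q1, ε, AZ)
All input consumed in state q1 with stack AZ.

AZ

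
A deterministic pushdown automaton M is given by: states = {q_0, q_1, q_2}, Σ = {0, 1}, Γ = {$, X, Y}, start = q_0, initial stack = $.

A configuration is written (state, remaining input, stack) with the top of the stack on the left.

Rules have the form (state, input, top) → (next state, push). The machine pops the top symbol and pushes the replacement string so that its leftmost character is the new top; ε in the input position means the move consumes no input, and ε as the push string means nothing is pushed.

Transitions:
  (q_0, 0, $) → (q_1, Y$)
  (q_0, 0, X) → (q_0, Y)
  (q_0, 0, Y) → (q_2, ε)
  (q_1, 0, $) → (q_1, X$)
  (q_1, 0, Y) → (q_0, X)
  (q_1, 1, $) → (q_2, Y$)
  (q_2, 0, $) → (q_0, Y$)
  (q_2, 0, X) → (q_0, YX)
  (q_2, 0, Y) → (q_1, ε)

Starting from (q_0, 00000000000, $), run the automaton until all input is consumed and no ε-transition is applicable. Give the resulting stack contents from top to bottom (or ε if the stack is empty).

(q_0, 00000000000, $) ⊢ (q_1, 0000000000, Y$) ⊢ (q_0, 000000000, X$) ⊢ (q_0, 00000000, Y$) ⊢ (q_2, 0000000, $) ⊢ (q_0, 000000, Y$) ⊢ (q_2, 00000, $) ⊢ (q_0, 0000, Y$) ⊢ (q_2, 000, $) ⊢ (q_0, 00, Y$) ⊢ (q_2, 0, $) ⊢ (q_0, ε, Y$)
All input consumed in state q_0 with stack Y$.

Y$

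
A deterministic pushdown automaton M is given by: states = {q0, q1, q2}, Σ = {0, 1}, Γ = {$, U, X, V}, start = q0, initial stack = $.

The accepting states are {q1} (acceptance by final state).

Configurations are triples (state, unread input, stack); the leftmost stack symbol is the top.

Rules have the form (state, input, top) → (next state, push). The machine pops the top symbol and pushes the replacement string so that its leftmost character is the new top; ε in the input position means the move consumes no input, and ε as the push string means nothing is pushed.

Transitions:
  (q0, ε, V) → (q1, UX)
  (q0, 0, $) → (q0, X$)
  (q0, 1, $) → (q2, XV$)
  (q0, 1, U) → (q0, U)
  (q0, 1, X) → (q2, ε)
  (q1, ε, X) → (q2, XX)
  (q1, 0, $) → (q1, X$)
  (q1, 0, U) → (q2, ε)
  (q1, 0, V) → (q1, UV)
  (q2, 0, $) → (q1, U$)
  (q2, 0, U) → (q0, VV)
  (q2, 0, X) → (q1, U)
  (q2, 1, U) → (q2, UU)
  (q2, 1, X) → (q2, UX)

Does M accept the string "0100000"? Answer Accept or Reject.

Accept

(q0, 0100000, $)
  read 0, top $: go to q0, push X$ → (q0, 100000, X$)
  read 1, top X: go to q2, push ε → (q2, 00000, $)
  read 0, top $: go to q1, push U$ → (q1, 0000, U$)
  read 0, top U: go to q2, push ε → (q2, 000, $)
  read 0, top $: go to q1, push U$ → (q1, 00, U$)
  read 0, top U: go to q2, push ε → (q2, 0, $)
  read 0, top $: go to q1, push U$ → (q1, ε, U$)
All input consumed; state q1 ∈ F.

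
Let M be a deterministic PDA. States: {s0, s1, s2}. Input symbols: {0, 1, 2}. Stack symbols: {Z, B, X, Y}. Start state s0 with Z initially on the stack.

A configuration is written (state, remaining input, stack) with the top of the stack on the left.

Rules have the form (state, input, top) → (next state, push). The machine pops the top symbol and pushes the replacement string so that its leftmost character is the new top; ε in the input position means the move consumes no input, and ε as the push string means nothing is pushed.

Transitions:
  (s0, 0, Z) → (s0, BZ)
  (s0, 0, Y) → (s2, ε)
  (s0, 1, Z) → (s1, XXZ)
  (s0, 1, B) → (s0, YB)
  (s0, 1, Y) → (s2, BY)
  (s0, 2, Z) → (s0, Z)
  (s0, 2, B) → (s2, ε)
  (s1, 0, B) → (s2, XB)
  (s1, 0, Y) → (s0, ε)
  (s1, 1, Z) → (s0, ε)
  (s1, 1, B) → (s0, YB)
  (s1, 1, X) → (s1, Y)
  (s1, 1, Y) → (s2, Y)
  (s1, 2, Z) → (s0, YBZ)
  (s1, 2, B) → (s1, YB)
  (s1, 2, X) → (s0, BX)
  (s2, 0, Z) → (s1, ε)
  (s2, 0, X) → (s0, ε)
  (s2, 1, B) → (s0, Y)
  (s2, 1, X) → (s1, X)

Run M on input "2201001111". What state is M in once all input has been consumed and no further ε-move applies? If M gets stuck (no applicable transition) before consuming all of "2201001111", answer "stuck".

stuck

(s0, 2201001111, Z)
  read 2, top Z: go to s0, push Z → (s0, 201001111, Z)
  read 2, top Z: go to s0, push Z → (s0, 01001111, Z)
  read 0, top Z: go to s0, push BZ → (s0, 1001111, BZ)
  read 1, top B: go to s0, push YB → (s0, 001111, YBZ)
  read 0, top Y: go to s2, push ε → (s2, 01111, BZ)
No transition for (s2, 0, top B); M blocks with input 01111 remaining.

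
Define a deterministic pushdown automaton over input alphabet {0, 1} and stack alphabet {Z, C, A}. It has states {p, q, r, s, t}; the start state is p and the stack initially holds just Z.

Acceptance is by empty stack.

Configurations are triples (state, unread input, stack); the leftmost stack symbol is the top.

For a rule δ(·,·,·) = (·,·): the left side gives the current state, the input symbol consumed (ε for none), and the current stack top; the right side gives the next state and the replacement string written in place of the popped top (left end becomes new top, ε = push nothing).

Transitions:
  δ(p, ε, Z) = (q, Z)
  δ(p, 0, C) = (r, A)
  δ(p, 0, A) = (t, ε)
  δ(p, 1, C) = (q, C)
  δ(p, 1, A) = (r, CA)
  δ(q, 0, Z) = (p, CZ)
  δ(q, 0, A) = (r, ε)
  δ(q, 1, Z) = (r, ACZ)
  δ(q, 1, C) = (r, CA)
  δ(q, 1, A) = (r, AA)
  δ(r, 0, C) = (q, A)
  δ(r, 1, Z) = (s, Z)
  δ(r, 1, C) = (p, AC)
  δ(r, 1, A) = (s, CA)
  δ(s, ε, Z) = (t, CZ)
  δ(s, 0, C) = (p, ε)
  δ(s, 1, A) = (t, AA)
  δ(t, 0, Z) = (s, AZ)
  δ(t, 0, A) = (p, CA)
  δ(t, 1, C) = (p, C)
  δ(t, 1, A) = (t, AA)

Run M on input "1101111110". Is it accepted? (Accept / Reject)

Reject

(p, 1101111110, Z)
  ε-move, top Z: go to q, push Z → (q, 1101111110, Z)
  read 1, top Z: go to r, push ACZ → (r, 101111110, ACZ)
  read 1, top A: go to s, push CA → (s, 01111110, CACZ)
  read 0, top C: go to p, push ε → (p, 1111110, ACZ)
  read 1, top A: go to r, push CA → (r, 111110, CACZ)
  read 1, top C: go to p, push AC → (p, 11110, ACACZ)
  read 1, top A: go to r, push CA → (r, 1110, CACACZ)
  read 1, top C: go to p, push AC → (p, 110, ACACACZ)
  read 1, top A: go to r, push CA → (r, 10, CACACACZ)
  read 1, top C: go to p, push AC → (p, 0, ACACACACZ)
  read 0, top A: go to t, push ε → (t, ε, CACACACZ)
All input consumed; stack is CACACACZ, not empty, and no further ε-move applies.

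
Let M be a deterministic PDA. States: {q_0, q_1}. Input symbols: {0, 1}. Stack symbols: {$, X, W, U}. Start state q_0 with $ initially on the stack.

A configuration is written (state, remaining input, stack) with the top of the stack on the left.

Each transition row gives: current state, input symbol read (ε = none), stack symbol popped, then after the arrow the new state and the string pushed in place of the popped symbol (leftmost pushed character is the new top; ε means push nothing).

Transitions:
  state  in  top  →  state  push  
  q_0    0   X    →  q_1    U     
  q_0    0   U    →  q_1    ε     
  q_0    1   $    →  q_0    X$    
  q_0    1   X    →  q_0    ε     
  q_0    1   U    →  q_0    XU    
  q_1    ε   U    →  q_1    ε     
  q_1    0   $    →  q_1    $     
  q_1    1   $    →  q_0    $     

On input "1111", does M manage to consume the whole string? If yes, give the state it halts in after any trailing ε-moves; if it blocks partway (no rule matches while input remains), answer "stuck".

(q_0, 1111, $)
  read 1, top $: go to q_0, push X$ → (q_0, 111, X$)
  read 1, top X: go to q_0, push ε → (q_0, 11, $)
  read 1, top $: go to q_0, push X$ → (q_0, 1, X$)
  read 1, top X: go to q_0, push ε → (q_0, ε, $)
All input consumed; M is in state q_0.

q_0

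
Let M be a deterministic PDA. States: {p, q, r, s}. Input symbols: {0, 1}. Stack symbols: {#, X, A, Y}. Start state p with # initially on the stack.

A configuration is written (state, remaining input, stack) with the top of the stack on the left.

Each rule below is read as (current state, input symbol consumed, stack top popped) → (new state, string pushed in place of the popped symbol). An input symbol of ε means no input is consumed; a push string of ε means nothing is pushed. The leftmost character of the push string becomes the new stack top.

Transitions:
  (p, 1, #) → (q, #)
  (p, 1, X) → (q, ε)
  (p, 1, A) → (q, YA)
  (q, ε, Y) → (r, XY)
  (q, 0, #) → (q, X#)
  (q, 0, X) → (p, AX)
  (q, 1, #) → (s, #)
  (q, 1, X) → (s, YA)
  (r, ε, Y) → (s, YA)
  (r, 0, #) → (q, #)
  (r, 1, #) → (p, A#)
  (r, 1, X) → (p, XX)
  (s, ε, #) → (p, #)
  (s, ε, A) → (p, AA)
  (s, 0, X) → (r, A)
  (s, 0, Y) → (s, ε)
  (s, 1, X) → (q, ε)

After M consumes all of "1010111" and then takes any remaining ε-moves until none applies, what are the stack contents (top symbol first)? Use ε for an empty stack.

XYAA#

(p, 1010111, #)
  read 1, top #: go to q, push # → (q, 010111, #)
  read 0, top #: go to q, push X# → (q, 10111, X#)
  read 1, top X: go to s, push YA → (s, 0111, YA#)
  read 0, top Y: go to s, push ε → (s, 111, A#)
  ε-move, top A: go to p, push AA → (p, 111, AA#)
  read 1, top A: go to q, push YA → (q, 11, YAA#)
  ε-move, top Y: go to r, push XY → (r, 11, XYAA#)
  read 1, top X: go to p, push XX → (p, 1, XXYAA#)
  read 1, top X: go to q, push ε → (q, ε, XYAA#)
All input consumed in state q with stack XYAA#.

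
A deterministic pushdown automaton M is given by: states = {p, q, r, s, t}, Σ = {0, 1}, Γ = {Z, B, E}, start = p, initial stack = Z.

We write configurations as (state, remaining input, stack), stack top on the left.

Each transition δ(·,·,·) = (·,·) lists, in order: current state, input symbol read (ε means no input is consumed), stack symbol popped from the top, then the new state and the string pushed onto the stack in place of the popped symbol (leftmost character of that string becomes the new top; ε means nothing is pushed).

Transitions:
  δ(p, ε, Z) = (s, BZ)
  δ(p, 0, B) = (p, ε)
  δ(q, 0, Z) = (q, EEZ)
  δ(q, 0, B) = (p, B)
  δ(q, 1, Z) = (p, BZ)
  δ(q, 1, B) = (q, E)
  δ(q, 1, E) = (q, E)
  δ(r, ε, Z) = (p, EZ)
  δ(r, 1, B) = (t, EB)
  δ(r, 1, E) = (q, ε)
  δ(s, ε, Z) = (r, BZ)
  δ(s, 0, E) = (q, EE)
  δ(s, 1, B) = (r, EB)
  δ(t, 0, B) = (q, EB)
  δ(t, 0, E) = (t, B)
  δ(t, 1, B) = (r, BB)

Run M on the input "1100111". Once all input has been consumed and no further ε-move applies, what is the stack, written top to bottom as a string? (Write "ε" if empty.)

(p, 1100111, Z)
  ε-move, top Z: go to s, push BZ → (s, 1100111, BZ)
  read 1, top B: go to r, push EB → (r, 100111, EBZ)
  read 1, top E: go to q, push ε → (q, 00111, BZ)
  read 0, top B: go to p, push B → (p, 0111, BZ)
  read 0, top B: go to p, push ε → (p, 111, Z)
  ε-move, top Z: go to s, push BZ → (s, 111, BZ)
  read 1, top B: go to r, push EB → (r, 11, EBZ)
  read 1, top E: go to q, push ε → (q, 1, BZ)
  read 1, top B: go to q, push E → (q, ε, EZ)
All input consumed in state q with stack EZ.

EZ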